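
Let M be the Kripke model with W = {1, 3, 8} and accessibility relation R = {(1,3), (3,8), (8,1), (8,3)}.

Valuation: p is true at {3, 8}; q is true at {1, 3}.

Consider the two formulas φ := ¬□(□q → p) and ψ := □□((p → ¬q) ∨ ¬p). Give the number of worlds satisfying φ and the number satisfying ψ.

For ¬□(□q → p):
1: □(□q → p) is T. ✗
3: □(□q → p) is T. ✗
8: □(□q → p) is F. ✓
— 1 world.
For □□((p → ¬q) ∨ ¬p):
1: successors {3}; □((p → ¬q) ∨ ¬p) there: 3:T. ✓
3: successors {8}; □((p → ¬q) ∨ ¬p) there: 8:F. ✗
8: successors {1, 3}; □((p → ¬q) ∨ ¬p) there: 1:F, 3:T. ✗
— 1 world.

1 and 1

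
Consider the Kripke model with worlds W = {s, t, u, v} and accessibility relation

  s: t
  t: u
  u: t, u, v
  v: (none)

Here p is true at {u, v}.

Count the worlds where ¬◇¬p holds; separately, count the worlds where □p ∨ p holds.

For ¬◇¬p:
s: ◇¬p is T. ✗
t: ◇¬p is F. ✓
u: ◇¬p is T. ✗
v: ◇¬p is F. ✓
— 2 worlds.
For □p ∨ p:
s: □p is F, p is F. ✗
t: □p is T, p is F. ✓
u: □p is F, p is T. ✓
v: □p is T, p is T. ✓
— 3 worlds.

2 and 3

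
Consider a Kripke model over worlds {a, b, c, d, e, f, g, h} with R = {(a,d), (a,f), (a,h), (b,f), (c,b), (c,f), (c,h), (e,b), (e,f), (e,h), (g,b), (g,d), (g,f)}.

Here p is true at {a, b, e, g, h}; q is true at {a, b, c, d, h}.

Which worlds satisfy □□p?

a: successors {d, f, h}; □p there: d:T, f:T, h:T. ✓
b: successors {f}; □p there: f:T. ✓
c: successors {b, f, h}; □p there: b:F, f:T, h:T. ✗
d: no successors, so □□p holds vacuously. ✓
e: successors {b, f, h}; □p there: b:F, f:T, h:T. ✗
f: no successors, so □□p holds vacuously. ✓
g: successors {b, d, f}; □p there: b:F, d:T, f:T. ✗
h: no successors, so □□p holds vacuously. ✓

{a, b, d, f, h}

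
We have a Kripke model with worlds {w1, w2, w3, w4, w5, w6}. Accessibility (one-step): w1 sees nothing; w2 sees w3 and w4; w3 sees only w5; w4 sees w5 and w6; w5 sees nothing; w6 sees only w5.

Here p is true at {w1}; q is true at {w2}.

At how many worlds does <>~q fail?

2

w1: no successors, so <>~q fails. ✗
w2: successors {w3, w4}; ~q there: w3:T, w4:T. ✓
w3: successors {w5}; ~q there: w5:T. ✓
w4: successors {w5, w6}; ~q there: w5:T, w6:T. ✓
w5: no successors, so <>~q fails. ✗
w6: successors {w5}; ~q there: w5:T. ✓
Satisfying worlds: {w2, w3, w4, w6}.
So <>~q fails at the other 2 worlds.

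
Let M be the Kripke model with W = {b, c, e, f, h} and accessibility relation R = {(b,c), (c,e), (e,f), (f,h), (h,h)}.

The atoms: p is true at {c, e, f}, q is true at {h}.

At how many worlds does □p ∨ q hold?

b: □p is T, q is F. ✓
c: □p is T, q is F. ✓
e: □p is T, q is F. ✓
f: □p is F, q is F. ✗
h: □p is F, q is T. ✓
Satisfying worlds: {b, c, e, h}.

4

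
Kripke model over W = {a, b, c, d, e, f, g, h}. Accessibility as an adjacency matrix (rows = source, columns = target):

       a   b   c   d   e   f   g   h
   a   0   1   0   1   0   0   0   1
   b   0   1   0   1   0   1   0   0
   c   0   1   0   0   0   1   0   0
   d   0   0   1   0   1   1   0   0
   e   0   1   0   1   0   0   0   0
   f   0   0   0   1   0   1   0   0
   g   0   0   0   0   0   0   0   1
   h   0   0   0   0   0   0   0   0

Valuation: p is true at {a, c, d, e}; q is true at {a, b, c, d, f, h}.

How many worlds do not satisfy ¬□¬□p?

6

a: □¬□p is F. ✓
b: □¬□p is T. ✗
c: □¬□p is T. ✗
d: □¬□p is T. ✗
e: □¬□p is T. ✗
f: □¬□p is T. ✗
g: □¬□p is F. ✓
h: □¬□p is T. ✗
Satisfying worlds: {a, g}.
So ¬□¬□p fails at the other 6 worlds.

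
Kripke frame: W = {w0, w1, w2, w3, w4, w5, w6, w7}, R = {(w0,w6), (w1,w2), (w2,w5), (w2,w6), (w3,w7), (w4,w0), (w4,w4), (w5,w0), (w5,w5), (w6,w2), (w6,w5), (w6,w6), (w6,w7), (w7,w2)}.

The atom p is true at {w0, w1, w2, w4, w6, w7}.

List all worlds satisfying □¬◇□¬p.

{w0, w1, w2, w3, w4, w5, w6, w7}

w0: successors {w6}; ¬◇□¬p there: w6:T. ✓
w1: successors {w2}; ¬◇□¬p there: w2:T. ✓
w2: successors {w5, w6}; ¬◇□¬p there: w5:T, w6:T. ✓
w3: successors {w7}; ¬◇□¬p there: w7:T. ✓
w4: successors {w0, w4}; ¬◇□¬p there: w0:T, w4:T. ✓
w5: successors {w0, w5}; ¬◇□¬p there: w0:T, w5:T. ✓
w6: successors {w2, w5, w6, w7}; ¬◇□¬p there: w2:T, w5:T, w6:T, w7:T. ✓
w7: successors {w2}; ¬◇□¬p there: w2:T. ✓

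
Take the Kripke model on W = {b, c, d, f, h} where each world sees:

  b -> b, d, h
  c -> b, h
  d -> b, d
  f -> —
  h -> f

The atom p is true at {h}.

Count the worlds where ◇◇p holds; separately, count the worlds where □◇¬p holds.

For ◇◇p:
b: successors {b, d, h}; ◇p there: b:T, d:F, h:F. ✓
c: successors {b, h}; ◇p there: b:T, h:F. ✓
d: successors {b, d}; ◇p there: b:T, d:F. ✓
f: no successors, so ◇◇p fails. ✗
h: successors {f}; ◇p there: f:F. ✗
— 3 worlds.
For □◇¬p:
b: successors {b, d, h}; ◇¬p there: b:T, d:T, h:T. ✓
c: successors {b, h}; ◇¬p there: b:T, h:T. ✓
d: successors {b, d}; ◇¬p there: b:T, d:T. ✓
f: no successors, so □◇¬p holds vacuously. ✓
h: successors {f}; ◇¬p there: f:F. ✗
— 4 worlds.

3 and 4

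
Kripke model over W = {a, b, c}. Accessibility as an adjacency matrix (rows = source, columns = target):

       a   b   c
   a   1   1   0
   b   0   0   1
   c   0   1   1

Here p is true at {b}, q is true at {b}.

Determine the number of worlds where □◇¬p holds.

a: successors {a, b}; ◇¬p there: a:T, b:T. ✓
b: successors {c}; ◇¬p there: c:T. ✓
c: successors {b, c}; ◇¬p there: b:T, c:T. ✓
Satisfying worlds: {a, b, c}.

3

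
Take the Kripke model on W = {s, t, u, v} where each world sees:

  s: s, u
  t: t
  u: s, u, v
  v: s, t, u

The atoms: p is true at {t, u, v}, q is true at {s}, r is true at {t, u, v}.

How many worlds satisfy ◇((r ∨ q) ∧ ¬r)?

3

s: successors {s, u}; (r ∨ q) ∧ ¬r there: s:T, u:F. ✓
t: successors {t}; (r ∨ q) ∧ ¬r there: t:F. ✗
u: successors {s, u, v}; (r ∨ q) ∧ ¬r there: s:T, u:F, v:F. ✓
v: successors {s, t, u}; (r ∨ q) ∧ ¬r there: s:T, t:F, u:F. ✓
Satisfying worlds: {s, u, v}.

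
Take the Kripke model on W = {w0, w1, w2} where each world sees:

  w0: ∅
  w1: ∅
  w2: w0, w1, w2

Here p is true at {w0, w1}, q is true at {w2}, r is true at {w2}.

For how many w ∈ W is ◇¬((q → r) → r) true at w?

w0: no successors, so ◇¬((q → r) → r) fails. ✗
w1: no successors, so ◇¬((q → r) → r) fails. ✗
w2: successors {w0, w1, w2}; ¬((q → r) → r) there: w0:T, w1:T, w2:F. ✓
Satisfying worlds: {w2}.

1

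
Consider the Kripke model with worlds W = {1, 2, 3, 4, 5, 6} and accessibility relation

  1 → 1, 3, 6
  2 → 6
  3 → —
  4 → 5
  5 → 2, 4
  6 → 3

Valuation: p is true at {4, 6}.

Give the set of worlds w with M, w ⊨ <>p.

{1, 2, 5}

1: successors {1, 3, 6}; p there: 1:F, 3:F, 6:T. ✓
2: successors {6}; p there: 6:T. ✓
3: no successors, so <>p fails. ✗
4: successors {5}; p there: 5:F. ✗
5: successors {2, 4}; p there: 2:F, 4:T. ✓
6: successors {3}; p there: 3:F. ✗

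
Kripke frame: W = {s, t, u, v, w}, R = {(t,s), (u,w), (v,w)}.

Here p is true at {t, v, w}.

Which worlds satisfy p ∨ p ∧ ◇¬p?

s: p is F, p ∧ ◇¬p is F. ✗
t: p is T, p ∧ ◇¬p is T. ✓
u: p is F, p ∧ ◇¬p is F. ✗
v: p is T, p ∧ ◇¬p is F. ✓
w: p is T, p ∧ ◇¬p is F. ✓

{t, v, w}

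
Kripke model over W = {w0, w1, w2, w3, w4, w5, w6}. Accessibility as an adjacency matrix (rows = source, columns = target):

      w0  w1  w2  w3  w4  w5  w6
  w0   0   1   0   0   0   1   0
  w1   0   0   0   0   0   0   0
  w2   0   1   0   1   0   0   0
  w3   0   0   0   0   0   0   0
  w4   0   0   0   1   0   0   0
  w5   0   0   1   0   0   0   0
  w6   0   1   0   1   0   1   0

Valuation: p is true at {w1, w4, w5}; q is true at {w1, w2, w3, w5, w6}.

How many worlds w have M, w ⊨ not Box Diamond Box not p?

w0: Box Diamond Box not p is F. ✓
w1: Box Diamond Box not p is T. ✗
w2: Box Diamond Box not p is F. ✓
w3: Box Diamond Box not p is T. ✗
w4: Box Diamond Box not p is F. ✓
w5: Box Diamond Box not p is T. ✗
w6: Box Diamond Box not p is F. ✓
Satisfying worlds: {w0, w2, w4, w6}.

4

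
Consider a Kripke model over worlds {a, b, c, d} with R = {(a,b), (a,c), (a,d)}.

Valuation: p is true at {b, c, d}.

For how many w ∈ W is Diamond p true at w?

1

a: successors {b, c, d}; p there: b:T, c:T, d:T. ✓
b: no successors, so Diamond p fails. ✗
c: no successors, so Diamond p fails. ✗
d: no successors, so Diamond p fails. ✗
Satisfying worlds: {a}.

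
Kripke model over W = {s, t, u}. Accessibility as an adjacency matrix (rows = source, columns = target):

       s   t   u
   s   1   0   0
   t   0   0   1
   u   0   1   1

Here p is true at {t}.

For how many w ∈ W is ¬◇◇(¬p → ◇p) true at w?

s: ◇◇(¬p → ◇p) is F. ✓
t: ◇◇(¬p → ◇p) is T. ✗
u: ◇◇(¬p → ◇p) is T. ✗
Satisfying worlds: {s}.

1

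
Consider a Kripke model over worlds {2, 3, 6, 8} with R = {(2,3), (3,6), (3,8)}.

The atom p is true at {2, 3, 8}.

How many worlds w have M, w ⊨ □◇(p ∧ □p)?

2: successors {3}; ◇(p ∧ □p) there: 3:T. ✓
3: successors {6, 8}; ◇(p ∧ □p) there: 6:F, 8:F. ✗
6: no successors, so □◇(p ∧ □p) holds vacuously. ✓
8: no successors, so □◇(p ∧ □p) holds vacuously. ✓
Satisfying worlds: {2, 6, 8}.

3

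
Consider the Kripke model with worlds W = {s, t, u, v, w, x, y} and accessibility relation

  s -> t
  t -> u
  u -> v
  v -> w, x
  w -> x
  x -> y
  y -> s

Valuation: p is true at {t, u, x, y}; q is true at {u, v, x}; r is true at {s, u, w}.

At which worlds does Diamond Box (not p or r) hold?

s: successors {t}; Box (not p or r) there: t:T. ✓
t: successors {u}; Box (not p or r) there: u:T. ✓
u: successors {v}; Box (not p or r) there: v:F. ✗
v: successors {w, x}; Box (not p or r) there: w:F, x:F. ✗
w: successors {x}; Box (not p or r) there: x:F. ✗
x: successors {y}; Box (not p or r) there: y:T. ✓
y: successors {s}; Box (not p or r) there: s:F. ✗

{s, t, x}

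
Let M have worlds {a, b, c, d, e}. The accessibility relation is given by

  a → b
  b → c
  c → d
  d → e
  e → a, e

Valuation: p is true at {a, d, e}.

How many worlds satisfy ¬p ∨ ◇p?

a: ¬p is F, ◇p is F. ✗
b: ¬p is T, ◇p is F. ✓
c: ¬p is T, ◇p is T. ✓
d: ¬p is F, ◇p is T. ✓
e: ¬p is F, ◇p is T. ✓
Satisfying worlds: {b, c, d, e}.

4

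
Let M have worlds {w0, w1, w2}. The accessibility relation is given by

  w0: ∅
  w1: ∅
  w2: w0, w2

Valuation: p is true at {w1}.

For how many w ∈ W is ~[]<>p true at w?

1

w0: []<>p is T. ✗
w1: []<>p is T. ✗
w2: []<>p is F. ✓
Satisfying worlds: {w2}.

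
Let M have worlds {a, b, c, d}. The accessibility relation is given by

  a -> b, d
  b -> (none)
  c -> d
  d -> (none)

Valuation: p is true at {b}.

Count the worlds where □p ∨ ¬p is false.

0

a: □p is F, ¬p is T. ✓
b: □p is T, ¬p is F. ✓
c: □p is F, ¬p is T. ✓
d: □p is T, ¬p is T. ✓
Satisfying worlds: {a, b, c, d}.
So □p ∨ ¬p fails at the other 0 worlds.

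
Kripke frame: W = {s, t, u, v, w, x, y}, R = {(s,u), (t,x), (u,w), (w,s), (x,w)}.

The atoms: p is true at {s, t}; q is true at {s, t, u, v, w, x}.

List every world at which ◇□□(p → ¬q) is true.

s: successors {u}; □□(p → ¬q) there: u:F. ✗
t: successors {x}; □□(p → ¬q) there: x:F. ✗
u: successors {w}; □□(p → ¬q) there: w:T. ✓
v: no successors, so ◇□□(p → ¬q) fails. ✗
w: successors {s}; □□(p → ¬q) there: s:T. ✓
x: successors {w}; □□(p → ¬q) there: w:T. ✓
y: no successors, so ◇□□(p → ¬q) fails. ✗

{u, w, x}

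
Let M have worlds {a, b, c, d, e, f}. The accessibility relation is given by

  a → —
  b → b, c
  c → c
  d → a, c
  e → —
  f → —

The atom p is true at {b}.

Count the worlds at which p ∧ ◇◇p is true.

a: p is F, ◇◇p is F. ✗
b: p is T, ◇◇p is T. ✓
c: p is F, ◇◇p is F. ✗
d: p is F, ◇◇p is F. ✗
e: p is F, ◇◇p is F. ✗
f: p is F, ◇◇p is F. ✗
Satisfying worlds: {b}.

1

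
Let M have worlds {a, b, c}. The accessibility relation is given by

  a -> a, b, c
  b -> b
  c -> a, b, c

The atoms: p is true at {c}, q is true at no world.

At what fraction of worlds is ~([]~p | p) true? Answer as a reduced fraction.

1/3

a: []~p | p is F. ✓
b: []~p | p is T. ✗
c: []~p | p is T. ✗
That's 1 of 3 worlds, so 1/3.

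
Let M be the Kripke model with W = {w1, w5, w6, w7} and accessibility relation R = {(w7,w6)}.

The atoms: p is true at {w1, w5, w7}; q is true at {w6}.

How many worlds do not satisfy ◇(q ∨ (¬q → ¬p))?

w1: no successors, so ◇(q ∨ (¬q → ¬p)) fails. ✗
w5: no successors, so ◇(q ∨ (¬q → ¬p)) fails. ✗
w6: no successors, so ◇(q ∨ (¬q → ¬p)) fails. ✗
w7: successors {w6}; q ∨ (¬q → ¬p) there: w6:T. ✓
Satisfying worlds: {w7}.
So ◇(q ∨ (¬q → ¬p)) fails at the other 3 worlds.

3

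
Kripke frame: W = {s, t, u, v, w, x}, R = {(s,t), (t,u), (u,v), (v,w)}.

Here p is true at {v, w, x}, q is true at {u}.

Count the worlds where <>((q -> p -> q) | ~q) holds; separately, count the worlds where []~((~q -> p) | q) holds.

For <>((q -> p -> q) | ~q):
s: successors {t}; (q -> p -> q) | ~q there: t:T. ✓
t: successors {u}; (q -> p -> q) | ~q there: u:T. ✓
u: successors {v}; (q -> p -> q) | ~q there: v:T. ✓
v: successors {w}; (q -> p -> q) | ~q there: w:T. ✓
w: no successors, so <>((q -> p -> q) | ~q) fails. ✗
x: no successors, so <>((q -> p -> q) | ~q) fails. ✗
— 4 worlds.
For []~((~q -> p) | q):
s: successors {t}; ~((~q -> p) | q) there: t:T. ✓
t: successors {u}; ~((~q -> p) | q) there: u:F. ✗
u: successors {v}; ~((~q -> p) | q) there: v:F. ✗
v: successors {w}; ~((~q -> p) | q) there: w:F. ✗
w: no successors, so []~((~q -> p) | q) holds vacuously. ✓
x: no successors, so []~((~q -> p) | q) holds vacuously. ✓
— 3 worlds.

4 and 3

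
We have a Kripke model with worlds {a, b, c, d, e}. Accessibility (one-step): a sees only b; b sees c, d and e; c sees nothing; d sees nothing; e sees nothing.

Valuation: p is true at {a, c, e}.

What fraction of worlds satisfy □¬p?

4/5

a: successors {b}; ¬p there: b:T. ✓
b: successors {c, d, e}; ¬p there: c:F, d:T, e:F. ✗
c: no successors, so □¬p holds vacuously. ✓
d: no successors, so □¬p holds vacuously. ✓
e: no successors, so □¬p holds vacuously. ✓
That's 4 of 5 worlds, so 4/5.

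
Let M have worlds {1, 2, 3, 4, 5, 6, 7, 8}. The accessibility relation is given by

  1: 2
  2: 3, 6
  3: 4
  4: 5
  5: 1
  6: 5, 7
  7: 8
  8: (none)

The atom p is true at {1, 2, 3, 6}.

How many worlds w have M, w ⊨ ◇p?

1: successors {2}; p there: 2:T. ✓
2: successors {3, 6}; p there: 3:T, 6:T. ✓
3: successors {4}; p there: 4:F. ✗
4: successors {5}; p there: 5:F. ✗
5: successors {1}; p there: 1:T. ✓
6: successors {5, 7}; p there: 5:F, 7:F. ✗
7: successors {8}; p there: 8:F. ✗
8: no successors, so ◇p fails. ✗
Satisfying worlds: {1, 2, 5}.

3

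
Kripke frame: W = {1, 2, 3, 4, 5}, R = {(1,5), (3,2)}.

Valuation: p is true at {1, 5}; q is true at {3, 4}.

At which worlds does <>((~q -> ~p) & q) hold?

1: successors {5}; (~q -> ~p) & q there: 5:F. ✗
2: no successors, so <>((~q -> ~p) & q) fails. ✗
3: successors {2}; (~q -> ~p) & q there: 2:F. ✗
4: no successors, so <>((~q -> ~p) & q) fails. ✗
5: no successors, so <>((~q -> ~p) & q) fails. ✗

∅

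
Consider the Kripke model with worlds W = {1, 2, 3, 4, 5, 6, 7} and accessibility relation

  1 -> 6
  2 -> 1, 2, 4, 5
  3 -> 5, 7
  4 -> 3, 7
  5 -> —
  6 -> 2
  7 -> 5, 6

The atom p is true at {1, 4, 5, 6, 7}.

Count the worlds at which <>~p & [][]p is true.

1: <>~p is F, [][]p is F. ✗
2: <>~p is T, [][]p is F. ✗
3: <>~p is F, [][]p is T. ✗
4: <>~p is T, [][]p is T. ✓
5: <>~p is F, [][]p is T. ✗
6: <>~p is T, [][]p is F. ✗
7: <>~p is F, [][]p is F. ✗
Satisfying worlds: {4}.

1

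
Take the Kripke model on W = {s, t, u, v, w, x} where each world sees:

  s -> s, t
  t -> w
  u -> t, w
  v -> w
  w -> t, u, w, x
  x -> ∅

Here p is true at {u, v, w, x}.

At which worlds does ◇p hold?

{t, u, v, w}

s: successors {s, t}; p there: s:F, t:F. ✗
t: successors {w}; p there: w:T. ✓
u: successors {t, w}; p there: t:F, w:T. ✓
v: successors {w}; p there: w:T. ✓
w: successors {t, u, w, x}; p there: t:F, u:T, w:T, x:T. ✓
x: no successors, so ◇p fails. ✗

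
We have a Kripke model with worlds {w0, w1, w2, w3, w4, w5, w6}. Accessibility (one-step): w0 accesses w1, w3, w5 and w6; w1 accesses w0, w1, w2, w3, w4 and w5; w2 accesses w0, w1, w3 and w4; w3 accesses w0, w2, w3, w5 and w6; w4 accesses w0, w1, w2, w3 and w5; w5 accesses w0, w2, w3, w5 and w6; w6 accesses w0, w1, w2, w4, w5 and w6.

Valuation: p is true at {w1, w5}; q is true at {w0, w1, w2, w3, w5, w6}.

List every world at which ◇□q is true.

{w0, w1, w2, w3, w4, w5, w6}

w0: successors {w1, w3, w5, w6}; □q there: w1:F, w3:T, w5:T, w6:F. ✓
w1: successors {w0, w1, w2, w3, w4, w5}; □q there: w0:T, w1:F, w2:F, w3:T, w4:T, w5:T. ✓
w2: successors {w0, w1, w3, w4}; □q there: w0:T, w1:F, w3:T, w4:T. ✓
w3: successors {w0, w2, w3, w5, w6}; □q there: w0:T, w2:F, w3:T, w5:T, w6:F. ✓
w4: successors {w0, w1, w2, w3, w5}; □q there: w0:T, w1:F, w2:F, w3:T, w5:T. ✓
w5: successors {w0, w2, w3, w5, w6}; □q there: w0:T, w2:F, w3:T, w5:T, w6:F. ✓
w6: successors {w0, w1, w2, w4, w5, w6}; □q there: w0:T, w1:F, w2:F, w4:T, w5:T, w6:F. ✓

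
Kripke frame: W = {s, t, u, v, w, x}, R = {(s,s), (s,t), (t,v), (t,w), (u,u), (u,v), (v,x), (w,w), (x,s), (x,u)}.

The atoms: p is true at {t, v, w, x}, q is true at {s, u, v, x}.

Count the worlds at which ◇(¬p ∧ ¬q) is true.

0

s: successors {s, t}; ¬p ∧ ¬q there: s:F, t:F. ✗
t: successors {v, w}; ¬p ∧ ¬q there: v:F, w:F. ✗
u: successors {u, v}; ¬p ∧ ¬q there: u:F, v:F. ✗
v: successors {x}; ¬p ∧ ¬q there: x:F. ✗
w: successors {w}; ¬p ∧ ¬q there: w:F. ✗
x: successors {s, u}; ¬p ∧ ¬q there: s:F, u:F. ✗
Satisfying worlds: ∅.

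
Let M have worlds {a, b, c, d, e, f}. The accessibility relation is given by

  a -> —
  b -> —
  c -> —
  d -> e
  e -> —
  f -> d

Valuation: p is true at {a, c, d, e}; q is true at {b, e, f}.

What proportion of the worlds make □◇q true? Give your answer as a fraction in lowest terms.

a: no successors, so □◇q holds vacuously. ✓
b: no successors, so □◇q holds vacuously. ✓
c: no successors, so □◇q holds vacuously. ✓
d: successors {e}; ◇q there: e:F. ✗
e: no successors, so □◇q holds vacuously. ✓
f: successors {d}; ◇q there: d:T. ✓
That's 5 of 6 worlds, so 5/6.

5/6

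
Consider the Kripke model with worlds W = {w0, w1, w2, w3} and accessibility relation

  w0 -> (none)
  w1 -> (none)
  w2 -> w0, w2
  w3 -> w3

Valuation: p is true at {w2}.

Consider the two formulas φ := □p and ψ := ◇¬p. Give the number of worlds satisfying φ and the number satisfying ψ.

2 and 2

For □p:
w0: no successors, so □p holds vacuously. ✓
w1: no successors, so □p holds vacuously. ✓
w2: successors {w0, w2}; p there: w0:F, w2:T. ✗
w3: successors {w3}; p there: w3:F. ✗
— 2 worlds.
For ◇¬p:
w0: no successors, so ◇¬p fails. ✗
w1: no successors, so ◇¬p fails. ✗
w2: successors {w0, w2}; ¬p there: w0:T, w2:F. ✓
w3: successors {w3}; ¬p there: w3:T. ✓
— 2 worlds.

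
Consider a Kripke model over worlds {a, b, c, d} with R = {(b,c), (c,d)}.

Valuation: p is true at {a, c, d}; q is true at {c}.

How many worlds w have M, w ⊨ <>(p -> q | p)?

2

a: no successors, so <>(p -> q | p) fails. ✗
b: successors {c}; p -> q | p there: c:T. ✓
c: successors {d}; p -> q | p there: d:T. ✓
d: no successors, so <>(p -> q | p) fails. ✗
Satisfying worlds: {b, c}.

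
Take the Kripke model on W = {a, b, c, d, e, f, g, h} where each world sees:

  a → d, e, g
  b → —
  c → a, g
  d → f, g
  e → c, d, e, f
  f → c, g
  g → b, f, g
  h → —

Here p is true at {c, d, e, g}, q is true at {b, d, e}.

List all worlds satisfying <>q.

a: successors {d, e, g}; q there: d:T, e:T, g:F. ✓
b: no successors, so <>q fails. ✗
c: successors {a, g}; q there: a:F, g:F. ✗
d: successors {f, g}; q there: f:F, g:F. ✗
e: successors {c, d, e, f}; q there: c:F, d:T, e:T, f:F. ✓
f: successors {c, g}; q there: c:F, g:F. ✗
g: successors {b, f, g}; q there: b:T, f:F, g:F. ✓
h: no successors, so <>q fails. ✗

{a, e, g}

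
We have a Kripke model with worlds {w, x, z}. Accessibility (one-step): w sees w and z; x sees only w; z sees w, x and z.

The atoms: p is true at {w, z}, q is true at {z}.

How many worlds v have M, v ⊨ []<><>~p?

2

w: successors {w, z}; <><>~p there: w:T, z:T. ✓
x: successors {w}; <><>~p there: w:T. ✓
z: successors {w, x, z}; <><>~p there: w:T, x:F, z:T. ✗
Satisfying worlds: {w, x}.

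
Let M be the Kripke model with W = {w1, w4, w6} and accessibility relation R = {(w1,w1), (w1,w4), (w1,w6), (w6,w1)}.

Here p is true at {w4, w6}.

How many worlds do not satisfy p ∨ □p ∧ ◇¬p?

1

w1: p is F, □p ∧ ◇¬p is F. ✗
w4: p is T, □p ∧ ◇¬p is F. ✓
w6: p is T, □p ∧ ◇¬p is F. ✓
Satisfying worlds: {w4, w6}.
So p ∨ □p ∧ ◇¬p fails at the other 1 world.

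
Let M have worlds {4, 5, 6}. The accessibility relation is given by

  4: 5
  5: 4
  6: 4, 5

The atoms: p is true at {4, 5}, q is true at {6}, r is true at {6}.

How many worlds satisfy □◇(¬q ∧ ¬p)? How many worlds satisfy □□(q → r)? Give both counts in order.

0 and 3

For □◇(¬q ∧ ¬p):
4: successors {5}; ◇(¬q ∧ ¬p) there: 5:F. ✗
5: successors {4}; ◇(¬q ∧ ¬p) there: 4:F. ✗
6: successors {4, 5}; ◇(¬q ∧ ¬p) there: 4:F, 5:F. ✗
— 0 worlds.
For □□(q → r):
4: successors {5}; □(q → r) there: 5:T. ✓
5: successors {4}; □(q → r) there: 4:T. ✓
6: successors {4, 5}; □(q → r) there: 4:T, 5:T. ✓
— 3 worlds.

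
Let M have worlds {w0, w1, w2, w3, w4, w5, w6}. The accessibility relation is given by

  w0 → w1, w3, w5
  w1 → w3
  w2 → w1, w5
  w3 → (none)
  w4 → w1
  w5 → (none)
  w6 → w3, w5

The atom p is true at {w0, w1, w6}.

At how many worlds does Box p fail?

4

w0: successors {w1, w3, w5}; p there: w1:T, w3:F, w5:F. ✗
w1: successors {w3}; p there: w3:F. ✗
w2: successors {w1, w5}; p there: w1:T, w5:F. ✗
w3: no successors, so Box p holds vacuously. ✓
w4: successors {w1}; p there: w1:T. ✓
w5: no successors, so Box p holds vacuously. ✓
w6: successors {w3, w5}; p there: w3:F, w5:F. ✗
Satisfying worlds: {w3, w4, w5}.
So Box p fails at the other 4 worlds.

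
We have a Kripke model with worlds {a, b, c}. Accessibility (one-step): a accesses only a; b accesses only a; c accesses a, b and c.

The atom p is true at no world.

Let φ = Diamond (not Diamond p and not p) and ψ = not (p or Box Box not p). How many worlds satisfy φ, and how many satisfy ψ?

For Diamond (not Diamond p and not p):
a: successors {a}; not Diamond p and not p there: a:T. ✓
b: successors {a}; not Diamond p and not p there: a:T. ✓
c: successors {a, b, c}; not Diamond p and not p there: a:T, b:T, c:T. ✓
— 3 worlds.
For not (p or Box Box not p):
a: p or Box Box not p is T. ✗
b: p or Box Box not p is T. ✗
c: p or Box Box not p is T. ✗
— 0 worlds.

3 and 0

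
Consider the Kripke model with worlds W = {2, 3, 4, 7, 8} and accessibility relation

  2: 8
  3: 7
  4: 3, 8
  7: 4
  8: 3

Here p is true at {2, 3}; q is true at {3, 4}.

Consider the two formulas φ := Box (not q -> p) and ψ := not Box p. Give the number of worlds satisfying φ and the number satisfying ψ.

For Box (not q -> p):
2: successors {8}; not q -> p there: 8:F. ✗
3: successors {7}; not q -> p there: 7:F. ✗
4: successors {3, 8}; not q -> p there: 3:T, 8:F. ✗
7: successors {4}; not q -> p there: 4:T. ✓
8: successors {3}; not q -> p there: 3:T. ✓
— 2 worlds.
For not Box p:
2: Box p is F. ✓
3: Box p is F. ✓
4: Box p is F. ✓
7: Box p is F. ✓
8: Box p is T. ✗
— 4 worlds.

2 and 4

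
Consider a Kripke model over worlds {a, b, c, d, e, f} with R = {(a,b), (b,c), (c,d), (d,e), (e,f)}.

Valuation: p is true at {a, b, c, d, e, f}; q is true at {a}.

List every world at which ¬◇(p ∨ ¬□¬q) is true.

a: ◇(p ∨ ¬□¬q) is T. ✗
b: ◇(p ∨ ¬□¬q) is T. ✗
c: ◇(p ∨ ¬□¬q) is T. ✗
d: ◇(p ∨ ¬□¬q) is T. ✗
e: ◇(p ∨ ¬□¬q) is T. ✗
f: ◇(p ∨ ¬□¬q) is F. ✓

{f}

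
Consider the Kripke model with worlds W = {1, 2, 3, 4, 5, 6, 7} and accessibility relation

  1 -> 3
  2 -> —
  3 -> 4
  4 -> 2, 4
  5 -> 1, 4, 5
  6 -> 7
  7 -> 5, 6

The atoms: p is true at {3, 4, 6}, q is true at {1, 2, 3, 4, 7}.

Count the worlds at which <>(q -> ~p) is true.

1: successors {3}; q -> ~p there: 3:F. ✗
2: no successors, so <>(q -> ~p) fails. ✗
3: successors {4}; q -> ~p there: 4:F. ✗
4: successors {2, 4}; q -> ~p there: 2:T, 4:F. ✓
5: successors {1, 4, 5}; q -> ~p there: 1:T, 4:F, 5:T. ✓
6: successors {7}; q -> ~p there: 7:T. ✓
7: successors {5, 6}; q -> ~p there: 5:T, 6:T. ✓
Satisfying worlds: {4, 5, 6, 7}.

4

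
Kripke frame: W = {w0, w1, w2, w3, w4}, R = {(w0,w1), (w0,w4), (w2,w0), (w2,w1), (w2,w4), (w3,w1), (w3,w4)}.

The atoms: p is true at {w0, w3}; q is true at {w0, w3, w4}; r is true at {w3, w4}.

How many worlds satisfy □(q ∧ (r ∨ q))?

2

w0: successors {w1, w4}; q ∧ (r ∨ q) there: w1:F, w4:T. ✗
w1: no successors, so □(q ∧ (r ∨ q)) holds vacuously. ✓
w2: successors {w0, w1, w4}; q ∧ (r ∨ q) there: w0:T, w1:F, w4:T. ✗
w3: successors {w1, w4}; q ∧ (r ∨ q) there: w1:F, w4:T. ✗
w4: no successors, so □(q ∧ (r ∨ q)) holds vacuously. ✓
Satisfying worlds: {w1, w4}.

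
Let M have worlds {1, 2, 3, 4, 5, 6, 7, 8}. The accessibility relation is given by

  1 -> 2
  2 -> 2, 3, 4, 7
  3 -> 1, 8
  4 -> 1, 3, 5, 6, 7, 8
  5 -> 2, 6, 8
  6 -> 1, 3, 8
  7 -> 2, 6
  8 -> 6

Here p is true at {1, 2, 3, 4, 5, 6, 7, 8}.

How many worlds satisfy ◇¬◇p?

1: successors {2}; ¬◇p there: 2:F. ✗
2: successors {2, 3, 4, 7}; ¬◇p there: 2:F, 3:F, 4:F, 7:F. ✗
3: successors {1, 8}; ¬◇p there: 1:F, 8:F. ✗
4: successors {1, 3, 5, 6, 7, 8}; ¬◇p there: 1:F, 3:F, 5:F, 6:F, 7:F, 8:F. ✗
5: successors {2, 6, 8}; ¬◇p there: 2:F, 6:F, 8:F. ✗
6: successors {1, 3, 8}; ¬◇p there: 1:F, 3:F, 8:F. ✗
7: successors {2, 6}; ¬◇p there: 2:F, 6:F. ✗
8: successors {6}; ¬◇p there: 6:F. ✗
Satisfying worlds: ∅.

0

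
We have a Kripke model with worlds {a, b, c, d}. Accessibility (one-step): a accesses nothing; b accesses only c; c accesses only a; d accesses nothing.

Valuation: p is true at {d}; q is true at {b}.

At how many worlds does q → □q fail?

a: q is F, □q is T. ✓
b: q is T, □q is F. ✗
c: q is F, □q is F. ✓
d: q is F, □q is T. ✓
Satisfying worlds: {a, c, d}.
So q → □q fails at the other 1 world.

1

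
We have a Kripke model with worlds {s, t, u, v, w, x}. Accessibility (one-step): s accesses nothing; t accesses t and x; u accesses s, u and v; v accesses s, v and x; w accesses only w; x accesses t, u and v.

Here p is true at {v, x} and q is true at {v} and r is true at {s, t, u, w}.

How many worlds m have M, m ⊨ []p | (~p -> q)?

s: []p is T, ~p -> q is F. ✓
t: []p is F, ~p -> q is F. ✗
u: []p is F, ~p -> q is F. ✗
v: []p is F, ~p -> q is T. ✓
w: []p is F, ~p -> q is F. ✗
x: []p is F, ~p -> q is T. ✓
Satisfying worlds: {s, v, x}.

3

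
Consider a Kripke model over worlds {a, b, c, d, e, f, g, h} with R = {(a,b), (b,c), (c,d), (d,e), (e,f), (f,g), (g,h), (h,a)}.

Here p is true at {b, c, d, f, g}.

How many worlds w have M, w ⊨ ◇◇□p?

5

a: successors {b}; ◇□p there: b:T. ✓
b: successors {c}; ◇□p there: c:F. ✗
c: successors {d}; ◇□p there: d:T. ✓
d: successors {e}; ◇□p there: e:T. ✓
e: successors {f}; ◇□p there: f:F. ✗
f: successors {g}; ◇□p there: g:F. ✗
g: successors {h}; ◇□p there: h:T. ✓
h: successors {a}; ◇□p there: a:T. ✓
Satisfying worlds: {a, c, d, g, h}.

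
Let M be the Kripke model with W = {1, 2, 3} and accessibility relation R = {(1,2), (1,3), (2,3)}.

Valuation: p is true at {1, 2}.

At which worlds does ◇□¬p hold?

1: successors {2, 3}; □¬p there: 2:T, 3:T. ✓
2: successors {3}; □¬p there: 3:T. ✓
3: no successors, so ◇□¬p fails. ✗

{1, 2}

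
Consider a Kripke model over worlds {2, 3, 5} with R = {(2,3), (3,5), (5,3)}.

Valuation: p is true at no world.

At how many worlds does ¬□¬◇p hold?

2: □¬◇p is T. ✗
3: □¬◇p is T. ✗
5: □¬◇p is T. ✗
Satisfying worlds: ∅.

0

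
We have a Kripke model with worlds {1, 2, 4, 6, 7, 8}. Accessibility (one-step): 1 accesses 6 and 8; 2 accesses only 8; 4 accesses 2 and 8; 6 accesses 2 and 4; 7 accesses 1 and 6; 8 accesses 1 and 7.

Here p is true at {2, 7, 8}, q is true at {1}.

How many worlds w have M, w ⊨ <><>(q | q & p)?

1: successors {6, 8}; <>(q | q & p) there: 6:F, 8:T. ✓
2: successors {8}; <>(q | q & p) there: 8:T. ✓
4: successors {2, 8}; <>(q | q & p) there: 2:F, 8:T. ✓
6: successors {2, 4}; <>(q | q & p) there: 2:F, 4:F. ✗
7: successors {1, 6}; <>(q | q & p) there: 1:F, 6:F. ✗
8: successors {1, 7}; <>(q | q & p) there: 1:F, 7:T. ✓
Satisfying worlds: {1, 2, 4, 8}.

4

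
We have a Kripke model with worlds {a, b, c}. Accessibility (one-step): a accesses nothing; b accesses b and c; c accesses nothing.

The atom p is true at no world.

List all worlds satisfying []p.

{a, c}

a: no successors, so []p holds vacuously. ✓
b: successors {b, c}; p there: b:F, c:F. ✗
c: no successors, so []p holds vacuously. ✓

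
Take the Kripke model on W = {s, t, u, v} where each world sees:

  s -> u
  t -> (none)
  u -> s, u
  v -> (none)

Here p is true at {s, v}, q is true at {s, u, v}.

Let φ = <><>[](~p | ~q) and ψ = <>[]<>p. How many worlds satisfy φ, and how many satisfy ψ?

For <><>[](~p | ~q):
s: successors {u}; <>[](~p | ~q) there: u:T. ✓
t: no successors, so <><>[](~p | ~q) fails. ✗
u: successors {s, u}; <>[](~p | ~q) there: s:F, u:T. ✓
v: no successors, so <><>[](~p | ~q) fails. ✗
— 2 worlds.
For <>[]<>p:
s: successors {u}; []<>p there: u:F. ✗
t: no successors, so <>[]<>p fails. ✗
u: successors {s, u}; []<>p there: s:T, u:F. ✓
v: no successors, so <>[]<>p fails. ✗
— 1 world.

2 and 1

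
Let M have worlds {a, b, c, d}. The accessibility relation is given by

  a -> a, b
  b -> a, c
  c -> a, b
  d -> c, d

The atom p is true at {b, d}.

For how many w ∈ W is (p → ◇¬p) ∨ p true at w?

4

a: p → ◇¬p is T, p is F. ✓
b: p → ◇¬p is T, p is T. ✓
c: p → ◇¬p is T, p is F. ✓
d: p → ◇¬p is T, p is T. ✓
Satisfying worlds: {a, b, c, d}.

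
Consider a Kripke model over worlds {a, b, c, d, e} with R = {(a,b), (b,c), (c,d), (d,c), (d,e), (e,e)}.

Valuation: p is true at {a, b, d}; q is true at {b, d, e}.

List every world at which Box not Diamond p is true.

{a, c, e}

a: successors {b}; not Diamond p there: b:T. ✓
b: successors {c}; not Diamond p there: c:F. ✗
c: successors {d}; not Diamond p there: d:T. ✓
d: successors {c, e}; not Diamond p there: c:F, e:T. ✗
e: successors {e}; not Diamond p there: e:T. ✓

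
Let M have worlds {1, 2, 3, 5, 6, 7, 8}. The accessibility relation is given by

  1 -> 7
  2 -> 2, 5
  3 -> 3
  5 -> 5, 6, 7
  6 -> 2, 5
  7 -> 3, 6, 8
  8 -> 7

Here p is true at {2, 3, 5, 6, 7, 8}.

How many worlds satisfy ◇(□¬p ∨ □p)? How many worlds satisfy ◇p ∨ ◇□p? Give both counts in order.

7 and 7

For ◇(□¬p ∨ □p):
1: successors {7}; □¬p ∨ □p there: 7:T. ✓
2: successors {2, 5}; □¬p ∨ □p there: 2:T, 5:T. ✓
3: successors {3}; □¬p ∨ □p there: 3:T. ✓
5: successors {5, 6, 7}; □¬p ∨ □p there: 5:T, 6:T, 7:T. ✓
6: successors {2, 5}; □¬p ∨ □p there: 2:T, 5:T. ✓
7: successors {3, 6, 8}; □¬p ∨ □p there: 3:T, 6:T, 8:T. ✓
8: successors {7}; □¬p ∨ □p there: 7:T. ✓
— 7 worlds.
For ◇p ∨ ◇□p:
1: ◇p is T, ◇□p is T. ✓
2: ◇p is T, ◇□p is T. ✓
3: ◇p is T, ◇□p is T. ✓
5: ◇p is T, ◇□p is T. ✓
6: ◇p is T, ◇□p is T. ✓
7: ◇p is T, ◇□p is T. ✓
8: ◇p is T, ◇□p is T. ✓
— 7 worlds.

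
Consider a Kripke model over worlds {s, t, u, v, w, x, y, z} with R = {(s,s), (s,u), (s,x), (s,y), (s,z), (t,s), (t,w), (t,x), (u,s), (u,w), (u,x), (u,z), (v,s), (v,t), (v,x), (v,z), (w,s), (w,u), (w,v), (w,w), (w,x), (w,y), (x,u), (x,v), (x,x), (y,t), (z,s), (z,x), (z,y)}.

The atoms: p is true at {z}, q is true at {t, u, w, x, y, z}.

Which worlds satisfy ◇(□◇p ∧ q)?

∅

s: successors {s, u, x, y, z}; □◇p ∧ q there: s:F, u:F, x:F, y:F, z:F. ✗
t: successors {s, w, x}; □◇p ∧ q there: s:F, w:F, x:F. ✗
u: successors {s, w, x, z}; □◇p ∧ q there: s:F, w:F, x:F, z:F. ✗
v: successors {s, t, x, z}; □◇p ∧ q there: s:F, t:F, x:F, z:F. ✗
w: successors {s, u, v, w, x, y}; □◇p ∧ q there: s:F, u:F, v:F, w:F, x:F, y:F. ✗
x: successors {u, v, x}; □◇p ∧ q there: u:F, v:F, x:F. ✗
y: successors {t}; □◇p ∧ q there: t:F. ✗
z: successors {s, x, y}; □◇p ∧ q there: s:F, x:F, y:F. ✗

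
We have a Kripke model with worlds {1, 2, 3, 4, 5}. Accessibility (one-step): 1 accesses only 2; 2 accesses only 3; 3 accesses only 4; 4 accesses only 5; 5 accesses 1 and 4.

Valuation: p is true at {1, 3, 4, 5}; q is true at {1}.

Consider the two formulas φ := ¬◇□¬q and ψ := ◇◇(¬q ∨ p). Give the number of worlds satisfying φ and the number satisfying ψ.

1 and 5

For ¬◇□¬q:
1: ◇□¬q is T. ✗
2: ◇□¬q is T. ✗
3: ◇□¬q is T. ✗
4: ◇□¬q is F. ✓
5: ◇□¬q is T. ✗
— 1 world.
For ◇◇(¬q ∨ p):
1: successors {2}; ◇(¬q ∨ p) there: 2:T. ✓
2: successors {3}; ◇(¬q ∨ p) there: 3:T. ✓
3: successors {4}; ◇(¬q ∨ p) there: 4:T. ✓
4: successors {5}; ◇(¬q ∨ p) there: 5:T. ✓
5: successors {1, 4}; ◇(¬q ∨ p) there: 1:T, 4:T. ✓
— 5 worlds.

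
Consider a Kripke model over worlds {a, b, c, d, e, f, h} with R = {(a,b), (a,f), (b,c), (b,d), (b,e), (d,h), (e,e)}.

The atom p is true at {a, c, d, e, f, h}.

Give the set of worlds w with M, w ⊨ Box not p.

{c, f, h}

a: successors {b, f}; not p there: b:T, f:F. ✗
b: successors {c, d, e}; not p there: c:F, d:F, e:F. ✗
c: no successors, so Box not p holds vacuously. ✓
d: successors {h}; not p there: h:F. ✗
e: successors {e}; not p there: e:F. ✗
f: no successors, so Box not p holds vacuously. ✓
h: no successors, so Box not p holds vacuously. ✓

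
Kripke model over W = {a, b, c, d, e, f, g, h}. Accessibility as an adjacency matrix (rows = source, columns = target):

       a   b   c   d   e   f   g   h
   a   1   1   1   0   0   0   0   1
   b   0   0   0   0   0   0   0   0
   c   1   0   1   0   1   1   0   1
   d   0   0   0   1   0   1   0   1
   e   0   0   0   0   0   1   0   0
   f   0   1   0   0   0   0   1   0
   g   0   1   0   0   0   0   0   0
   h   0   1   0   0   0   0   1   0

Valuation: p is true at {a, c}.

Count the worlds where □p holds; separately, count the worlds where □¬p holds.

For □p:
a: successors {a, b, c, h}; p there: a:T, b:F, c:T, h:F. ✗
b: no successors, so □p holds vacuously. ✓
c: successors {a, c, e, f, h}; p there: a:T, c:T, e:F, f:F, h:F. ✗
d: successors {d, f, h}; p there: d:F, f:F, h:F. ✗
e: successors {f}; p there: f:F. ✗
f: successors {b, g}; p there: b:F, g:F. ✗
g: successors {b}; p there: b:F. ✗
h: successors {b, g}; p there: b:F, g:F. ✗
— 1 world.
For □¬p:
a: successors {a, b, c, h}; ¬p there: a:F, b:T, c:F, h:T. ✗
b: no successors, so □¬p holds vacuously. ✓
c: successors {a, c, e, f, h}; ¬p there: a:F, c:F, e:T, f:T, h:T. ✗
d: successors {d, f, h}; ¬p there: d:T, f:T, h:T. ✓
e: successors {f}; ¬p there: f:T. ✓
f: successors {b, g}; ¬p there: b:T, g:T. ✓
g: successors {b}; ¬p there: b:T. ✓
h: successors {b, g}; ¬p there: b:T, g:T. ✓
— 6 worlds.

1 and 6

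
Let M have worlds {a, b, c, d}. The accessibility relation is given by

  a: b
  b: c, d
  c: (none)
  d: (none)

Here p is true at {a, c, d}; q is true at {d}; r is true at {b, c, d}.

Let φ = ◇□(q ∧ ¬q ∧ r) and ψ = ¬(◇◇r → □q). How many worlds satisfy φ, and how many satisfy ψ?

For ◇□(q ∧ ¬q ∧ r):
a: successors {b}; □(q ∧ ¬q ∧ r) there: b:F. ✗
b: successors {c, d}; □(q ∧ ¬q ∧ r) there: c:T, d:T. ✓
c: no successors, so ◇□(q ∧ ¬q ∧ r) fails. ✗
d: no successors, so ◇□(q ∧ ¬q ∧ r) fails. ✗
— 1 world.
For ¬(◇◇r → □q):
a: ◇◇r → □q is F. ✓
b: ◇◇r → □q is T. ✗
c: ◇◇r → □q is T. ✗
d: ◇◇r → □q is T. ✗
— 1 world.

1 and 1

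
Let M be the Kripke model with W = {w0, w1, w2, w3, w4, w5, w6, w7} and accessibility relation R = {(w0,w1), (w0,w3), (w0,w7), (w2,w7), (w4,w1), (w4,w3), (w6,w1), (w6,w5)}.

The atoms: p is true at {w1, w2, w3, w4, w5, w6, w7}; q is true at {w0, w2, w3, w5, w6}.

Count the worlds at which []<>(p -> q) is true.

4

w0: successors {w1, w3, w7}; <>(p -> q) there: w1:F, w3:F, w7:F. ✗
w1: no successors, so []<>(p -> q) holds vacuously. ✓
w2: successors {w7}; <>(p -> q) there: w7:F. ✗
w3: no successors, so []<>(p -> q) holds vacuously. ✓
w4: successors {w1, w3}; <>(p -> q) there: w1:F, w3:F. ✗
w5: no successors, so []<>(p -> q) holds vacuously. ✓
w6: successors {w1, w5}; <>(p -> q) there: w1:F, w5:F. ✗
w7: no successors, so []<>(p -> q) holds vacuously. ✓
Satisfying worlds: {w1, w3, w5, w7}.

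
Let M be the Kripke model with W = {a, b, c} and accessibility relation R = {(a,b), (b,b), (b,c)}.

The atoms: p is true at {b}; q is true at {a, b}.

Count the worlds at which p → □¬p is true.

2

a: p is F, □¬p is F. ✓
b: p is T, □¬p is F. ✗
c: p is F, □¬p is T. ✓
Satisfying worlds: {a, c}.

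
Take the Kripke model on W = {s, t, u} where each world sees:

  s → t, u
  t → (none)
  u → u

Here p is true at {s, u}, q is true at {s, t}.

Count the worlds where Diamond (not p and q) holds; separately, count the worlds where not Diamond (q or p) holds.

For Diamond (not p and q):
s: successors {t, u}; not p and q there: t:T, u:F. ✓
t: no successors, so Diamond (not p and q) fails. ✗
u: successors {u}; not p and q there: u:F. ✗
— 1 world.
For not Diamond (q or p):
s: Diamond (q or p) is T. ✗
t: Diamond (q or p) is F. ✓
u: Diamond (q or p) is T. ✗
— 1 world.

1 and 1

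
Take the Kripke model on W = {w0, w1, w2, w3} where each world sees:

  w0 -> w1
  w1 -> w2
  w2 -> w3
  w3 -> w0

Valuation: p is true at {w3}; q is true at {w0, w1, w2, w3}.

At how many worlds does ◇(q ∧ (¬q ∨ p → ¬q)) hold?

3

w0: successors {w1}; q ∧ (¬q ∨ p → ¬q) there: w1:T. ✓
w1: successors {w2}; q ∧ (¬q ∨ p → ¬q) there: w2:T. ✓
w2: successors {w3}; q ∧ (¬q ∨ p → ¬q) there: w3:F. ✗
w3: successors {w0}; q ∧ (¬q ∨ p → ¬q) there: w0:T. ✓
Satisfying worlds: {w0, w1, w3}.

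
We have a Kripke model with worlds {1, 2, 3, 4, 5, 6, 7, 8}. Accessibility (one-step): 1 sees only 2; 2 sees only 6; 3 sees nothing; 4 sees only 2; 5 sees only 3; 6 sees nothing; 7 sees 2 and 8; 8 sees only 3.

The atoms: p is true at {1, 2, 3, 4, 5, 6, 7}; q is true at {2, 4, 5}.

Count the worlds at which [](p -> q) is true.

1: successors {2}; p -> q there: 2:T. ✓
2: successors {6}; p -> q there: 6:F. ✗
3: no successors, so [](p -> q) holds vacuously. ✓
4: successors {2}; p -> q there: 2:T. ✓
5: successors {3}; p -> q there: 3:F. ✗
6: no successors, so [](p -> q) holds vacuously. ✓
7: successors {2, 8}; p -> q there: 2:T, 8:T. ✓
8: successors {3}; p -> q there: 3:F. ✗
Satisfying worlds: {1, 3, 4, 6, 7}.

5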